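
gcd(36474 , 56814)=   6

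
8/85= 8/85  =  0.09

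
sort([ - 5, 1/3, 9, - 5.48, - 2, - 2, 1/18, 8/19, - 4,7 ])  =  [-5.48, - 5, - 4,- 2, - 2, 1/18, 1/3,8/19, 7,  9] 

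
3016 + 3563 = 6579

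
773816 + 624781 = 1398597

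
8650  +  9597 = 18247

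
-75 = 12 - 87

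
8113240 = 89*91160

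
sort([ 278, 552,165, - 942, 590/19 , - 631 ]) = [ - 942, - 631, 590/19, 165,278,552]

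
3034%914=292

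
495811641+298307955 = 794119596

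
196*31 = 6076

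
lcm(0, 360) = 0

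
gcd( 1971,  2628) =657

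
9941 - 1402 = 8539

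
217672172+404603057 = 622275229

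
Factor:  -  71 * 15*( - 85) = 90525 = 3^1 * 5^2*17^1  *  71^1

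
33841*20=676820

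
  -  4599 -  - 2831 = - 1768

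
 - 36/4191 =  - 1 + 1385/1397 = -0.01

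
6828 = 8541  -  1713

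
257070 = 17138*15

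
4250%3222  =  1028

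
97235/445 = 218 + 45/89 = 218.51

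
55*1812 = 99660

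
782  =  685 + 97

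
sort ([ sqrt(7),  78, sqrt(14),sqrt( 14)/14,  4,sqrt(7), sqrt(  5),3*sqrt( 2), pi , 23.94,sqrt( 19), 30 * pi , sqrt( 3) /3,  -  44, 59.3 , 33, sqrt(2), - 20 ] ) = [ - 44, - 20, sqrt(14 )/14,  sqrt(3)/3, sqrt(2 ),  sqrt(5), sqrt(7),sqrt(7), pi,  sqrt(14), 4,3*sqrt(2), sqrt( 19), 23.94, 33,59.3,78,30  *  pi]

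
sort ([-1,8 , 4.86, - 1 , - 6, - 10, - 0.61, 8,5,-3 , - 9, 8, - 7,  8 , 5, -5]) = [ - 10, - 9, - 7, - 6,-5, - 3, - 1, - 1, - 0.61, 4.86, 5, 5, 8,  8,8,8]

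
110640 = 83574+27066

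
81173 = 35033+46140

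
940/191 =940/191 = 4.92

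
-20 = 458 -478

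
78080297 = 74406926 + 3673371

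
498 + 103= 601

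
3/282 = 1/94= 0.01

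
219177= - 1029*( - 213)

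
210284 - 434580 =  - 224296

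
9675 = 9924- 249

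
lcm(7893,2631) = 7893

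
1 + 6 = 7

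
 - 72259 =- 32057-40202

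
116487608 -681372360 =- 564884752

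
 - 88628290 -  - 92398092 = 3769802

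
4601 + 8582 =13183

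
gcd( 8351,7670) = 1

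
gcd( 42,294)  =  42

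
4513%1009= 477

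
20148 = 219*92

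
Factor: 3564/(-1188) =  - 3^1 = -  3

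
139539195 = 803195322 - 663656127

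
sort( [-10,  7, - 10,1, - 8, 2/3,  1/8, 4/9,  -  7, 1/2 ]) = [ - 10,-10, - 8,  -  7,1/8,4/9,  1/2,2/3, 1, 7 ]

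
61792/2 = 30896 = 30896.00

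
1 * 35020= 35020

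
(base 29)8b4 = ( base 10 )7051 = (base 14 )27d9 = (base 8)15613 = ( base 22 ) ecb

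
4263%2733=1530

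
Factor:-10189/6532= - 443/284= - 2^ ( - 2 ) * 71^( - 1 ) * 443^1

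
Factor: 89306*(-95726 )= - 8548906156 = - 2^2*7^1 * 23^1  *2081^1*6379^1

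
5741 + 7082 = 12823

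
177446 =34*5219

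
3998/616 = 1999/308 = 6.49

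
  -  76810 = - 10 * 7681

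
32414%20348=12066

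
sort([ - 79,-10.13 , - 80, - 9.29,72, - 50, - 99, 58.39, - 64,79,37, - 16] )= [ - 99, - 80, - 79,-64, - 50, - 16, - 10.13, - 9.29,37,58.39,72,79]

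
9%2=1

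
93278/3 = 31092 + 2/3=31092.67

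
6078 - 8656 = - 2578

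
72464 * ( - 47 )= - 3405808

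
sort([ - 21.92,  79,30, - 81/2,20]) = [ - 81/2,-21.92, 20, 30,79 ] 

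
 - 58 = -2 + - 56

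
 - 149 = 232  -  381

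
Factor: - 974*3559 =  -2^1*487^1*3559^1 = - 3466466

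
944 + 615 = 1559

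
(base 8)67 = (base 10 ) 55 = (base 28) 1r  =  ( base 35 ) 1k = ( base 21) 2d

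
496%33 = 1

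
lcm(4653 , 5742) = 269874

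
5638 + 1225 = 6863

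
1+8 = 9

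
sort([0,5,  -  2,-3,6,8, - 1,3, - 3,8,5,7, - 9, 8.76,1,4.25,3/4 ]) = [ - 9, - 3, - 3 , - 2, - 1 , 0,3/4,1  ,  3,  4.25,5, 5, 6,7,8,  8, 8.76]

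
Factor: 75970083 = 3^1*7^1*3617623^1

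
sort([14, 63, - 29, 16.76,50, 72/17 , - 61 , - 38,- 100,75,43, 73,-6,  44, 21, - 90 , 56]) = [ - 100, - 90, - 61, - 38,-29, - 6,  72/17, 14,16.76, 21,  43, 44, 50, 56, 63, 73, 75 ] 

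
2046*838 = 1714548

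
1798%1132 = 666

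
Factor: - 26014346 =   -  2^1*13007173^1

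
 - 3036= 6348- 9384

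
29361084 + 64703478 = 94064562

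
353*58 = 20474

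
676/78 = 8  +  2/3 = 8.67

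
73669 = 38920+34749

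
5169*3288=16995672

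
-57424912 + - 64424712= - 121849624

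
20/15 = 4/3 = 1.33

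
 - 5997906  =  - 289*20754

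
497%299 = 198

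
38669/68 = 568 + 45/68 = 568.66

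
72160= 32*2255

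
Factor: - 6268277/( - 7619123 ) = 47^(-1)*907^1*6911^1 * 162109^(-1 )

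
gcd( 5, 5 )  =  5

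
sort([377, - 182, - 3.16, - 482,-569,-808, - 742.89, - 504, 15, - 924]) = [-924, -808,-742.89, - 569,-504, - 482, - 182,- 3.16, 15, 377 ]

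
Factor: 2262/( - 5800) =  - 2^( - 2)*3^1*5^( - 2)*13^1 = - 39/100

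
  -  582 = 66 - 648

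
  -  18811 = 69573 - 88384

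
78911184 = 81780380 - 2869196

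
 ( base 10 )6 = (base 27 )6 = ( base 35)6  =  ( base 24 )6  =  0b110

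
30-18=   12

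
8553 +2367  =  10920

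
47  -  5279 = -5232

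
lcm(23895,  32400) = 1911600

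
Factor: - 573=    - 3^1*191^1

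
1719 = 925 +794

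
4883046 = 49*99654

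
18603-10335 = 8268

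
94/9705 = 94/9705 = 0.01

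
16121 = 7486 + 8635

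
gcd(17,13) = 1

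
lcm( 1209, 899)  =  35061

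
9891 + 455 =10346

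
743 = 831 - 88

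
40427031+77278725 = 117705756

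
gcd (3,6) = 3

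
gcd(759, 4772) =1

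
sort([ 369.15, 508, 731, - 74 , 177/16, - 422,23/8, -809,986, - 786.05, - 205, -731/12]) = [ - 809,-786.05 ,-422, - 205, - 74, - 731/12,  23/8, 177/16,369.15 , 508,  731, 986] 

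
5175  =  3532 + 1643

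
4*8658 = 34632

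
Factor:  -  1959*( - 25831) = 3^1*13^1*653^1* 1987^1 =50602929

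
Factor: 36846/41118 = 3^1*7^( -1) *11^( -1 )*23^1 = 69/77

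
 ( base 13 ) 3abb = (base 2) 10000011110011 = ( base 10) 8435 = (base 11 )6379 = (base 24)EFB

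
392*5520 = 2163840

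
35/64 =35/64 =0.55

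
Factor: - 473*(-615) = 3^1*5^1* 11^1*41^1*43^1 = 290895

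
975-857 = 118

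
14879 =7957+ 6922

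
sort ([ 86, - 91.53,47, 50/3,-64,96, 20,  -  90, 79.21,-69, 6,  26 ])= [-91.53 ,-90 , - 69 , - 64,6,50/3,20 , 26, 47,79.21, 86,96 ]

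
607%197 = 16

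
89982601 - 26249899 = 63732702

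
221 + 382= 603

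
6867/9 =763 = 763.00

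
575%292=283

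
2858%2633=225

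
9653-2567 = 7086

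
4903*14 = 68642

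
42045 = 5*8409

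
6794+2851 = 9645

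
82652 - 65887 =16765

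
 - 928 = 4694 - 5622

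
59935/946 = 63  +  337/946 = 63.36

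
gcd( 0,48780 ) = 48780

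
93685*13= 1217905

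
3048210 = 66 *46185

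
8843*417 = 3687531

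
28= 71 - 43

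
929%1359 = 929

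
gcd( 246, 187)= 1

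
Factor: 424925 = 5^2*23^1 * 739^1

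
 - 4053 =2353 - 6406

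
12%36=12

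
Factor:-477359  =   - 477359^1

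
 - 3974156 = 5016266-8990422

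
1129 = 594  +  535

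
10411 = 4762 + 5649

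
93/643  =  93/643 =0.14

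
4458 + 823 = 5281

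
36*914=32904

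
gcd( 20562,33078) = 894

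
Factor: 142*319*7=2^1*7^1*11^1*29^1*71^1 = 317086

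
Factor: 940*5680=2^6*5^2*47^1*71^1 = 5339200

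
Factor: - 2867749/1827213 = - 3^( - 1 )*863^1 * 3323^1 * 609071^ ( - 1)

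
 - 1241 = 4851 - 6092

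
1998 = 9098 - 7100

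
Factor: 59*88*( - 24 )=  - 124608= - 2^6*3^1*11^1*59^1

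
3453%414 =141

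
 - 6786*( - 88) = 597168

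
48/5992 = 6/749 = 0.01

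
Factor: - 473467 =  - 17^1*27851^1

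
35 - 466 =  - 431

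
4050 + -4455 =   -  405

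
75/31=2 + 13/31  =  2.42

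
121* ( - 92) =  - 11132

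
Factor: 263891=17^1*19^2 * 43^1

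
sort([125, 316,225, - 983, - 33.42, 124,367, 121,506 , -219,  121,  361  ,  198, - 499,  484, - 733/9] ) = [ - 983, - 499,-219,  -  733/9, - 33.42  ,  121, 121,124,125, 198,225, 316,361,  367,484,506 ]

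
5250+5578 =10828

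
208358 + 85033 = 293391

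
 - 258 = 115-373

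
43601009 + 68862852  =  112463861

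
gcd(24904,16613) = 1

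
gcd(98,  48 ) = 2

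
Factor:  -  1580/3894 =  - 2^1*3^( - 1)*5^1*11^(  -  1 ) * 59^( - 1)*79^1 = - 790/1947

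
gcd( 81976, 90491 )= 1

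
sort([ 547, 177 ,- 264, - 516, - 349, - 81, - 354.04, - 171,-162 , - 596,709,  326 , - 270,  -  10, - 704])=[ - 704,-596, - 516, - 354.04 ,- 349, - 270,-264  ,- 171, - 162, - 81, - 10, 177,  326,  547, 709 ] 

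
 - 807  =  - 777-30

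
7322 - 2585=4737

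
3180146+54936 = 3235082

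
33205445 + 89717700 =122923145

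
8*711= 5688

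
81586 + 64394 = 145980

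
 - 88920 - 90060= - 178980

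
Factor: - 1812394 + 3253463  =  7^1*127^1 *1621^1= 1441069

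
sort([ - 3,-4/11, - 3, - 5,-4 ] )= [-5,-4, -3,-3, - 4/11] 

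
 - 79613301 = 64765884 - 144379185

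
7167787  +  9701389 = 16869176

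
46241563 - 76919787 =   -  30678224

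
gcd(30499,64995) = 7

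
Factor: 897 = 3^1 * 13^1*23^1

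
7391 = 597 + 6794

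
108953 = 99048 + 9905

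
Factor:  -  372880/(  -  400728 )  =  2^1*3^( - 1 )*5^1*79^1*283^ (  -  1 ) = 790/849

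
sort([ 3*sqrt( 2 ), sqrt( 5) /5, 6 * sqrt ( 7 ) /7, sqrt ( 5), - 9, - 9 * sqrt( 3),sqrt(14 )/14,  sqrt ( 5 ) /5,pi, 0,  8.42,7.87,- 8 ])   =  [- 9 * sqrt( 3 ), - 9,-8, 0,sqrt( 14 ) /14, sqrt( 5)/5, sqrt( 5 ) /5, sqrt( 5), 6*sqrt ( 7)/7,pi, 3 *sqrt(2 ), 7.87,8.42] 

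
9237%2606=1419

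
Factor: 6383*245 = 5^1*7^2*13^1*491^1  =  1563835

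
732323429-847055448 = -114732019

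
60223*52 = 3131596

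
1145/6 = 190 + 5/6 = 190.83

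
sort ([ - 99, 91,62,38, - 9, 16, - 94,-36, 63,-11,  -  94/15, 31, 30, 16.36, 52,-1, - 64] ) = [ - 99  ,-94, - 64, - 36, - 11,  -  9,  -  94/15, -1 , 16, 16.36, 30,31,38,  52 , 62,63, 91] 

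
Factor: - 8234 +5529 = - 5^1*541^1  =  -2705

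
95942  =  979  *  98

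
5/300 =1/60 =0.02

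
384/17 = 22+10/17   =  22.59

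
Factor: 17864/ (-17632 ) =-2^( - 2)*7^1* 11^1*19^(-1 ) = -77/76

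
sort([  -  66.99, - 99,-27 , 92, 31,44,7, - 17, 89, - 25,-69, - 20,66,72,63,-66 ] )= [ -99,-69, - 66.99, - 66,  -  27, - 25, - 20, -17, 7,31,44,63,66, 72,  89,92 ]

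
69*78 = 5382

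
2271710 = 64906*35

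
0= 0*111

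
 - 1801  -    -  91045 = 89244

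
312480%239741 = 72739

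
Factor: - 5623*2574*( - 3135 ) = 45374742270 = 2^1*3^3*5^1 * 11^2*13^1 * 19^1*5623^1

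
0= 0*295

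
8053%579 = 526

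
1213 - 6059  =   - 4846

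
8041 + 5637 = 13678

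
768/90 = 128/15 = 8.53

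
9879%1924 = 259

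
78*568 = 44304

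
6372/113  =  56+44/113  =  56.39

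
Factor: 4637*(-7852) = -2^2* 13^1 * 151^1 * 4637^1 = -36409724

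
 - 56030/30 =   -  5603/3 = - 1867.67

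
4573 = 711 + 3862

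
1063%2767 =1063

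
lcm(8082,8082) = 8082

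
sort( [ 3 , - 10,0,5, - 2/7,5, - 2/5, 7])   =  [ - 10, - 2/5, - 2/7, 0,3, 5,5, 7 ] 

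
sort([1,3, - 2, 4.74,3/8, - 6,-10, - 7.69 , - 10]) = [ - 10, - 10 ,-7.69, - 6, - 2, 3/8, 1, 3,4.74 ]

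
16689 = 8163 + 8526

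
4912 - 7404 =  - 2492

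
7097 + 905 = 8002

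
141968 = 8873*16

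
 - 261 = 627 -888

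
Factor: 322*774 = 2^2 *3^2*7^1*23^1 * 43^1  =  249228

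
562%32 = 18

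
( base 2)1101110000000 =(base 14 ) 27cc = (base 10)7040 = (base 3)100122202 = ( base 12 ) 40A8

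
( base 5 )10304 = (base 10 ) 704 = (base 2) 1011000000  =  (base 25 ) 134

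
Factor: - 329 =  - 7^1*47^1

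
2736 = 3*912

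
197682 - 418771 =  - 221089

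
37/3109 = 37/3109 = 0.01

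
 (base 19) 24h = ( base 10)815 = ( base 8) 1457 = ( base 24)19N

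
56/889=8/127=0.06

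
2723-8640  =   -5917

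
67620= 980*69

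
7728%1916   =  64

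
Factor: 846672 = 2^4  *  3^1*31^1*569^1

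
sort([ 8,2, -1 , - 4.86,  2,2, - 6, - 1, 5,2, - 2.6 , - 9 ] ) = [ - 9, - 6,-4.86,-2.6, - 1, - 1, 2, 2,2, 2, 5,8]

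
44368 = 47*944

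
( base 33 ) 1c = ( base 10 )45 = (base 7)63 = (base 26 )1J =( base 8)55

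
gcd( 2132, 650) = 26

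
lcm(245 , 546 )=19110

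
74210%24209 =1583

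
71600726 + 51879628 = 123480354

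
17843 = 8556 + 9287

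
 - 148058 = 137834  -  285892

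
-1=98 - 99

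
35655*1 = 35655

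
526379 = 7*75197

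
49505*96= 4752480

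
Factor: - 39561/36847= -3^1*13187^1* 36847^(-1)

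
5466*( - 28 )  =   - 153048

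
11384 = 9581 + 1803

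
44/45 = 44/45  =  0.98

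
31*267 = 8277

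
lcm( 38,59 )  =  2242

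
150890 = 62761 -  - 88129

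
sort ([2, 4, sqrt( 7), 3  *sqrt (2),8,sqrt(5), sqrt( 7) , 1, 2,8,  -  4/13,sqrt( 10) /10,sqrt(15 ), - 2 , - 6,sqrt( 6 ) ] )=[ - 6, - 2, - 4/13,sqrt(10) /10,1,2,2,sqrt( 5),sqrt (6),sqrt( 7),sqrt( 7 ), sqrt(15) , 4,3*sqrt(2 ),8,8] 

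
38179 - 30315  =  7864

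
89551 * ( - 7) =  - 626857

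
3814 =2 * 1907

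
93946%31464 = 31018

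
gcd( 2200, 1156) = 4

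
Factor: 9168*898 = 8232864 = 2^5*3^1*191^1*449^1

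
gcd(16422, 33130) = 2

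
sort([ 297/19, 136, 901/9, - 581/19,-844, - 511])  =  [ - 844, - 511, - 581/19 , 297/19 , 901/9 , 136]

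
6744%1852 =1188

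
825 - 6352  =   - 5527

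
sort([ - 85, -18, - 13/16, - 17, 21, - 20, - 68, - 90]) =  [ - 90, - 85, - 68 , - 20, - 18, - 17, - 13/16,21]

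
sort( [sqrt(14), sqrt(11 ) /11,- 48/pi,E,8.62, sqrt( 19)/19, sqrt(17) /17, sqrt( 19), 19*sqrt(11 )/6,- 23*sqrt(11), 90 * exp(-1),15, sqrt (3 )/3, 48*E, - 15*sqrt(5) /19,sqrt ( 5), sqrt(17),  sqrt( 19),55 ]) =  [ - 23* sqrt( 11 ) ,  -  48/pi,-15*sqrt(5)/19 , sqrt( 19) /19, sqrt(17)/17 , sqrt( 11)/11, sqrt(3 )/3,  sqrt(5),E, sqrt( 14), sqrt( 17),sqrt( 19 ), sqrt( 19 ),8.62,  19*sqrt(11 ) /6 , 15, 90 * exp(  -  1 ),55, 48 *E ] 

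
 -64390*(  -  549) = 35350110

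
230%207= 23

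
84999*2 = 169998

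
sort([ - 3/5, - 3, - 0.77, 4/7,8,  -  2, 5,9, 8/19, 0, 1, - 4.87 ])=[-4.87, - 3, - 2, - 0.77, -3/5,0,8/19,4/7,1,5,8, 9 ]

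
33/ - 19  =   - 2 + 5/19= - 1.74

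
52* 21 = 1092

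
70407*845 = 59493915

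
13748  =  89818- 76070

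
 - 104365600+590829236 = 486463636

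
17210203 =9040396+8169807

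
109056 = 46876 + 62180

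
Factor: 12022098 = 2^1*3^1 * 11^1*19^1 * 9587^1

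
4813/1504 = 3+301/1504 = 3.20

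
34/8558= 17/4279 = 0.00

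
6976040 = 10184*685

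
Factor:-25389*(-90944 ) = 2^6*3^2 * 7^3 * 13^1*  29^1*31^1 = 2308977216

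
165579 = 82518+83061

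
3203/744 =4 + 227/744 = 4.31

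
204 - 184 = 20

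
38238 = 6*6373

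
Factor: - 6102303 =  - 3^1*17^1*119653^1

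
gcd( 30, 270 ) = 30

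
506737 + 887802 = 1394539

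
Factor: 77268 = 2^2*3^1*47^1*137^1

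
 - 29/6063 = - 29/6063 = - 0.00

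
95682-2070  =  93612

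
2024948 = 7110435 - 5085487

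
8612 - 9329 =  - 717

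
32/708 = 8/177 = 0.05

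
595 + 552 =1147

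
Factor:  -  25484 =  - 2^2* 23^1*277^1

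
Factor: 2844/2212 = 9/7 = 3^2*7^( - 1)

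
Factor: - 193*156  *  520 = - 2^5*3^1 * 5^1 * 13^2 * 193^1  =  - 15656160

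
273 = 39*7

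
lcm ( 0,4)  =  0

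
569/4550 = 569/4550 = 0.13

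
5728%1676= 700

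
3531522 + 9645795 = 13177317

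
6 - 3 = 3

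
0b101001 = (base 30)1B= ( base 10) 41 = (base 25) 1g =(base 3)1112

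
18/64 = 9/32 = 0.28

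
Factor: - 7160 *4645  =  -2^3*5^2*179^1*929^1= - 33258200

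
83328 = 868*96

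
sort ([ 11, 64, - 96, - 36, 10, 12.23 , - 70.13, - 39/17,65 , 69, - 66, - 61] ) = [ - 96,  -  70.13,-66, - 61, - 36, - 39/17, 10, 11,12.23,64 , 65, 69]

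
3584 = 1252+2332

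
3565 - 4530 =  - 965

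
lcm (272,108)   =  7344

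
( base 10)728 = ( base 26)120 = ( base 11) 602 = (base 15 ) 338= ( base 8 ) 1330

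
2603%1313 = 1290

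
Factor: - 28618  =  -2^1*41^1*349^1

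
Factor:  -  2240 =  - 2^6*5^1 * 7^1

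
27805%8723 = 1636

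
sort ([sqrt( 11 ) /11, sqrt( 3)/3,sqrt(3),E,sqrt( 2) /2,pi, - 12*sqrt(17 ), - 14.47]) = [-12 * sqrt( 17 ), - 14.47,sqrt( 11 )/11, sqrt(3 )/3,sqrt(2) /2,sqrt( 3),  E,pi]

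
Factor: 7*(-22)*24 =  - 3696= - 2^4*3^1*7^1*11^1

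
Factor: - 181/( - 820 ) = 2^( - 2)*5^( - 1 )*41^( - 1)*181^1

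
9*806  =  7254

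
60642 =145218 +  - 84576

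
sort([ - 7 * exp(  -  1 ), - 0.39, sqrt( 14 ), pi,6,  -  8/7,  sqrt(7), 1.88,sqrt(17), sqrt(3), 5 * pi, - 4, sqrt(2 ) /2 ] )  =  [ - 4 , - 7*exp ( - 1 ),-8/7, - 0.39 , sqrt(2)/2,sqrt(3), 1.88, sqrt(7), pi,sqrt(14 ),sqrt(17 ),6, 5*pi ]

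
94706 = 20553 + 74153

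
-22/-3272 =11/1636 = 0.01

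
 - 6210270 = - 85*73062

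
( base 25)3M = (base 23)45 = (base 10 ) 97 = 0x61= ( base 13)76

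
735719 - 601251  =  134468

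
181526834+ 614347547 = 795874381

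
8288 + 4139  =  12427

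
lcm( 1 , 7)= 7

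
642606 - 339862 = 302744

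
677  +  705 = 1382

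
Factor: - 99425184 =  - 2^5*3^1*31^1*33409^1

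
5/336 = 5/336 = 0.01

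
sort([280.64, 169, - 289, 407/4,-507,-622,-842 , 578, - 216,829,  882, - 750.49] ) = [ - 842 , - 750.49 ,-622,-507, - 289, - 216, 407/4,169, 280.64,578, 829,882]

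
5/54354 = 5/54354 = 0.00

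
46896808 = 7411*6328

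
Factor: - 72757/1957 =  - 19^ ( - 1)*31^1*103^ ( - 1 )*2347^1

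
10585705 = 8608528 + 1977177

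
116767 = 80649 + 36118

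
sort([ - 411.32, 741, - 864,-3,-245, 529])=[ - 864, - 411.32, - 245, - 3,529,741 ] 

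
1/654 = 1/654=0.00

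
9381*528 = 4953168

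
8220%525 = 345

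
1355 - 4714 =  - 3359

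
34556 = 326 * 106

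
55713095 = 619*90005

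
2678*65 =174070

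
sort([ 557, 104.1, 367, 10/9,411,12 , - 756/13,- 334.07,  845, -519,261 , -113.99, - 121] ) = [ - 519, - 334.07 ,-121 , - 113.99, - 756/13,10/9 , 12,104.1 , 261, 367,411, 557,845 ]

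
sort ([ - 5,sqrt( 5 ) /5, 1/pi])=[ - 5, 1/pi, sqrt (5 )/5]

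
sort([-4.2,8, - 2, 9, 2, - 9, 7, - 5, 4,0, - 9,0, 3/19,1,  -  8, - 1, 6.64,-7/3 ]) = [ - 9, - 9, - 8, - 5, - 4.2,-7/3, - 2, - 1,  0, 0,3/19 , 1 , 2,4,6.64, 7, 8, 9 ]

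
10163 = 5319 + 4844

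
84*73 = 6132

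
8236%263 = 83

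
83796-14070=69726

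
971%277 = 140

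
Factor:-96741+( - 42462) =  - 3^2*15467^1 = -139203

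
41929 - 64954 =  - 23025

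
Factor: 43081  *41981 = 1808583461 = 67^1 * 643^1*41981^1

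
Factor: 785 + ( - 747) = 38 = 2^1 * 19^1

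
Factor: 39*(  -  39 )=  - 1521 = - 3^2 * 13^2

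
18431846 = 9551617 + 8880229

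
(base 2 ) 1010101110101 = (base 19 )f42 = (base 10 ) 5493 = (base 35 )4GX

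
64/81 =64/81 = 0.79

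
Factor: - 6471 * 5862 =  - 2^1 *3^3*719^1 * 977^1= - 37933002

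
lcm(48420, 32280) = 96840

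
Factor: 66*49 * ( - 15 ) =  - 2^1*3^2 * 5^1*7^2*11^1 = - 48510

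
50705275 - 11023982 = 39681293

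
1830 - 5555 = -3725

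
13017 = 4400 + 8617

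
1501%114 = 19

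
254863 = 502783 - 247920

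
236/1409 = 236/1409 = 0.17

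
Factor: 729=3^6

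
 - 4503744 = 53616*( - 84)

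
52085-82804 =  - 30719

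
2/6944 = 1/3472 = 0.00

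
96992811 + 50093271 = 147086082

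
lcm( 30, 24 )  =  120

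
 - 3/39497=-1 + 39494/39497  =  - 0.00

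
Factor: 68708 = 2^2*89^1*193^1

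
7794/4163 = 1 + 3631/4163  =  1.87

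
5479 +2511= 7990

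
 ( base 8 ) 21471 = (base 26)d8l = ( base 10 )9017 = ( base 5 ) 242032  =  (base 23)h11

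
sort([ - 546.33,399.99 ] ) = [-546.33,399.99]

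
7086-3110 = 3976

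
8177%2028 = 65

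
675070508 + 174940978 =850011486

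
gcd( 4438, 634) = 634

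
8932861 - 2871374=6061487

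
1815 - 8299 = -6484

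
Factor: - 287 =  -7^1*41^1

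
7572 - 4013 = 3559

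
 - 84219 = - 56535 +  - 27684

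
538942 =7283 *74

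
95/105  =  19/21 = 0.90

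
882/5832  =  49/324 =0.15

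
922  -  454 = 468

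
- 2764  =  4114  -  6878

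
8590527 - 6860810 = 1729717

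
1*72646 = 72646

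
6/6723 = 2/2241 = 0.00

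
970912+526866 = 1497778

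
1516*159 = 241044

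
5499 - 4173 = 1326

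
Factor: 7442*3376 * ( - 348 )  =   - 8743218816  =  - 2^7 * 3^1  *29^1*61^2*211^1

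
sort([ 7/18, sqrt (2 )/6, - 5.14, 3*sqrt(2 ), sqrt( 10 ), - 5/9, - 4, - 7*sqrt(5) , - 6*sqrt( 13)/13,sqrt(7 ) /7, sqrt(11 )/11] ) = [ - 7*sqrt (5 ), - 5.14,  -  4,  -  6*sqrt(13 )/13, - 5/9,sqrt(2 )/6 , sqrt ( 11 ) /11, sqrt( 7) /7, 7/18 , sqrt(10), 3*sqrt(2 ) ] 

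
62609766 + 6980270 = 69590036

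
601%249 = 103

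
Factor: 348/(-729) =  - 2^2*3^( - 5 )*29^1 = - 116/243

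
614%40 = 14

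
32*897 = 28704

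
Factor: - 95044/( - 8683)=2^2*19^( - 1 )*457^( - 1 )*23761^1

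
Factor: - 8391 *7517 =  - 63075147 = - 3^1*2797^1*7517^1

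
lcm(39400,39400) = 39400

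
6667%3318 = 31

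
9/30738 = 3/10246 = 0.00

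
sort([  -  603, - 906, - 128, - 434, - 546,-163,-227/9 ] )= [ - 906, -603, - 546, - 434, - 163,-128,-227/9]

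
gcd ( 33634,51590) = 134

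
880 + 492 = 1372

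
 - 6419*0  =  0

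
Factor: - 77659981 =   -  7^1*3119^1*3557^1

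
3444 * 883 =3041052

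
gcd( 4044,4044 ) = 4044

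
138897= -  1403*( - 99) 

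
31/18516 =31/18516 = 0.00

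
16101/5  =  3220  +  1/5=3220.20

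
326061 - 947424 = -621363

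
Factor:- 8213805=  - 3^4*5^1*17^1*1193^1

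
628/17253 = 628/17253 = 0.04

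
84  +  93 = 177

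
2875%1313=249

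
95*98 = 9310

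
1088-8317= - 7229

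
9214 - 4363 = 4851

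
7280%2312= 344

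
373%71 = 18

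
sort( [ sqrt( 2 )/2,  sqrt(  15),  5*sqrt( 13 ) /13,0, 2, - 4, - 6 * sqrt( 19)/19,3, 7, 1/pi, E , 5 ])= [ - 4, - 6  *sqrt( 19)/19,0, 1/pi , sqrt(2) /2, 5*sqrt(13)/13, 2, E,3, sqrt ( 15),  5,7]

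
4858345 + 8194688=13053033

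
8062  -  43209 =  - 35147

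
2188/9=243+1/9 = 243.11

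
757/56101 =757/56101 = 0.01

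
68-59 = 9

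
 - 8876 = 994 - 9870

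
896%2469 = 896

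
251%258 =251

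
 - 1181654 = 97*( - 12182)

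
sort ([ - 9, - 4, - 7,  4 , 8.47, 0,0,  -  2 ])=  [ - 9, - 7,  -  4 ,- 2,0,0 , 4, 8.47 ]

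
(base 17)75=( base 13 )97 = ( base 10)124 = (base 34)3M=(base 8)174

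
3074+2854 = 5928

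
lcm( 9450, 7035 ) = 633150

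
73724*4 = 294896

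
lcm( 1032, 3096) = 3096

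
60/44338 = 30/22169 = 0.00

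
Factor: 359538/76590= 59923/12765 = 3^(-1 )*5^( - 1) * 23^ (  -  1)*31^1*37^(-1 )* 1933^1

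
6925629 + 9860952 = 16786581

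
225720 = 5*45144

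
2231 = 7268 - 5037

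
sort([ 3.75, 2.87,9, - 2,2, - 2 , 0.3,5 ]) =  [ - 2, - 2  ,  0.3, 2,2.87,3.75, 5,9 ] 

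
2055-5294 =  -  3239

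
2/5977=2/5977 = 0.00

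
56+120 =176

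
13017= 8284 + 4733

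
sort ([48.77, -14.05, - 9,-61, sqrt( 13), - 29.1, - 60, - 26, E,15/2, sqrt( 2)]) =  [-61,-60,-29.1,-26, - 14.05, - 9, sqrt(2 ), E, sqrt ( 13), 15/2,48.77 ] 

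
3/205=3/205 = 0.01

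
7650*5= 38250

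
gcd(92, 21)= 1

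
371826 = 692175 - 320349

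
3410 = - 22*( - 155 ) 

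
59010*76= 4484760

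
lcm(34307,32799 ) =2984709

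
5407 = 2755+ 2652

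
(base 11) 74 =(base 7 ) 144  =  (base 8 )121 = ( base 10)81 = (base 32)2h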